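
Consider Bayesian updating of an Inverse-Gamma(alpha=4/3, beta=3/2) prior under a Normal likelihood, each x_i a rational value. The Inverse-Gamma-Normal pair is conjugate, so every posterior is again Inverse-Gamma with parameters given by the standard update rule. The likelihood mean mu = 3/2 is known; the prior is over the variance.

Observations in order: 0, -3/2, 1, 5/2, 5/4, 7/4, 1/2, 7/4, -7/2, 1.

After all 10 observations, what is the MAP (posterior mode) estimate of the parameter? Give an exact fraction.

183/64

obs 1: x=0 → posterior Inverse-Gamma(11/6, 21/8)
obs 2: x=-3/2 → posterior Inverse-Gamma(7/3, 57/8)
obs 3: x=1 → posterior Inverse-Gamma(17/6, 29/4)
obs 4: x=5/2 → posterior Inverse-Gamma(10/3, 31/4)
obs 5: x=5/4 → posterior Inverse-Gamma(23/6, 249/32)
obs 6: x=7/4 → posterior Inverse-Gamma(13/3, 125/16)
obs 7: x=1/2 → posterior Inverse-Gamma(29/6, 133/16)
obs 8: x=7/4 → posterior Inverse-Gamma(16/3, 267/32)
obs 9: x=-7/2 → posterior Inverse-Gamma(35/6, 667/32)
obs 10: x=1 → posterior Inverse-Gamma(19/3, 671/32)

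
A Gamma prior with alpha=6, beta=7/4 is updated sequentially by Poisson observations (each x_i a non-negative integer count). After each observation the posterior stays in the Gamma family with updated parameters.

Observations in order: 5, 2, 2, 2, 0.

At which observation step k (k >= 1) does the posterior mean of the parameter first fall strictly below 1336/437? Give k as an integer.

obs 1: x=5 → posterior Gamma(11, 11/4)
obs 2: x=2 → posterior Gamma(13, 15/4)
obs 3: x=2 → posterior Gamma(15, 19/4)
obs 4: x=2 → posterior Gamma(17, 23/4)
obs 5: x=0 → posterior Gamma(17, 27/4)

k = 4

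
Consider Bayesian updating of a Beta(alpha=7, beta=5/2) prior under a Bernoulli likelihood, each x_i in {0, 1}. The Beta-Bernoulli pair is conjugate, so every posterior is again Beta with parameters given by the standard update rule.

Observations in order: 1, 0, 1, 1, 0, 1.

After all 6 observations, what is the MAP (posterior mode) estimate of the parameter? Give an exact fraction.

obs 1: x=1 → posterior Beta(8, 5/2)
obs 2: x=0 → posterior Beta(8, 7/2)
obs 3: x=1 → posterior Beta(9, 7/2)
obs 4: x=1 → posterior Beta(10, 7/2)
obs 5: x=0 → posterior Beta(10, 9/2)
obs 6: x=1 → posterior Beta(11, 9/2)

20/27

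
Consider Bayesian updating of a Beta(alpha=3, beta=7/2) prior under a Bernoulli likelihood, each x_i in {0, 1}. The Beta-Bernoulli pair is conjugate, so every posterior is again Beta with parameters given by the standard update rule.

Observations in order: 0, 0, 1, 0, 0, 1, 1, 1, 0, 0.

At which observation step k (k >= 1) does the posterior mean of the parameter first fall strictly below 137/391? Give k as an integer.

k = 5

obs 1: x=0 → posterior Beta(3, 9/2)
obs 2: x=0 → posterior Beta(3, 11/2)
obs 3: x=1 → posterior Beta(4, 11/2)
obs 4: x=0 → posterior Beta(4, 13/2)
obs 5: x=0 → posterior Beta(4, 15/2)
obs 6: x=1 → posterior Beta(5, 15/2)
obs 7: x=1 → posterior Beta(6, 15/2)
obs 8: x=1 → posterior Beta(7, 15/2)
obs 9: x=0 → posterior Beta(7, 17/2)
obs 10: x=0 → posterior Beta(7, 19/2)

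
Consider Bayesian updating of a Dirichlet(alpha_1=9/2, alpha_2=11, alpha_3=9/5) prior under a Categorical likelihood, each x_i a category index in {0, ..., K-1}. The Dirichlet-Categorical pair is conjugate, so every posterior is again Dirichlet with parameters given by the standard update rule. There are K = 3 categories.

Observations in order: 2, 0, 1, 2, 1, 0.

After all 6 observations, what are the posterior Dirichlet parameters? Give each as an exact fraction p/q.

obs 1: x=2 → posterior Dirichlet(9/2, 11, 14/5)
obs 2: x=0 → posterior Dirichlet(11/2, 11, 14/5)
obs 3: x=1 → posterior Dirichlet(11/2, 12, 14/5)
obs 4: x=2 → posterior Dirichlet(11/2, 12, 19/5)
obs 5: x=1 → posterior Dirichlet(11/2, 13, 19/5)
obs 6: x=0 → posterior Dirichlet(13/2, 13, 19/5)

alpha_1=13/2, alpha_2=13, alpha_3=19/5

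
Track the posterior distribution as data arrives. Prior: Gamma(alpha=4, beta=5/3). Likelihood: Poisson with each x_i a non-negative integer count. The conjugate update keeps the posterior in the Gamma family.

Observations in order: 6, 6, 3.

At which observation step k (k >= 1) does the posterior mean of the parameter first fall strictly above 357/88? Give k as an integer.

k = 2

obs 1: x=6 → posterior Gamma(10, 8/3)
obs 2: x=6 → posterior Gamma(16, 11/3)
obs 3: x=3 → posterior Gamma(19, 14/3)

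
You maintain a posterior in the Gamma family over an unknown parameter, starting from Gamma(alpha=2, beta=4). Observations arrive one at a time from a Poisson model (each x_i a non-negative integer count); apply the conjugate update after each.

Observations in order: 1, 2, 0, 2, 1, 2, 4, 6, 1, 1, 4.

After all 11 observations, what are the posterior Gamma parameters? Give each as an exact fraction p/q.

alpha=26, beta=15

obs 1: x=1 → posterior Gamma(3, 5)
obs 2: x=2 → posterior Gamma(5, 6)
obs 3: x=0 → posterior Gamma(5, 7)
obs 4: x=2 → posterior Gamma(7, 8)
obs 5: x=1 → posterior Gamma(8, 9)
obs 6: x=2 → posterior Gamma(10, 10)
obs 7: x=4 → posterior Gamma(14, 11)
obs 8: x=6 → posterior Gamma(20, 12)
obs 9: x=1 → posterior Gamma(21, 13)
obs 10: x=1 → posterior Gamma(22, 14)
obs 11: x=4 → posterior Gamma(26, 15)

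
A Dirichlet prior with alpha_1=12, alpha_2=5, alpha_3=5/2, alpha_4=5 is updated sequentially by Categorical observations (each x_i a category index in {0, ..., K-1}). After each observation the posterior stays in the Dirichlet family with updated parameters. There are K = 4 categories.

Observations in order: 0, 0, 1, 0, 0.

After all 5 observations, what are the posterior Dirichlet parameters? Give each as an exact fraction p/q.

alpha_1=16, alpha_2=6, alpha_3=5/2, alpha_4=5

obs 1: x=0 → posterior Dirichlet(13, 5, 5/2, 5)
obs 2: x=0 → posterior Dirichlet(14, 5, 5/2, 5)
obs 3: x=1 → posterior Dirichlet(14, 6, 5/2, 5)
obs 4: x=0 → posterior Dirichlet(15, 6, 5/2, 5)
obs 5: x=0 → posterior Dirichlet(16, 6, 5/2, 5)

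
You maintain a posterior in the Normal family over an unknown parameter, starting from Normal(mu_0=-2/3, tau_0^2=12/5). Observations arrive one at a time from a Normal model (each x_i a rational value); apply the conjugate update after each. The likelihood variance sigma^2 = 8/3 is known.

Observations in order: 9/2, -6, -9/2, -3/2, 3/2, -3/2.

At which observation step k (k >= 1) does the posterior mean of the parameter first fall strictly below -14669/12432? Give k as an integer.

k = 3

obs 1: x=9/2 → posterior Normal(203/114, 24/19)
obs 2: x=-6 → posterior Normal(-121/168, 6/7)
obs 3: x=-9/2 → posterior Normal(-182/111, 24/37)
obs 4: x=-3/2 → posterior Normal(-445/276, 12/23)
obs 5: x=3/2 → posterior Normal(-182/165, 24/55)
obs 6: x=-3/2 → posterior Normal(-445/384, 3/8)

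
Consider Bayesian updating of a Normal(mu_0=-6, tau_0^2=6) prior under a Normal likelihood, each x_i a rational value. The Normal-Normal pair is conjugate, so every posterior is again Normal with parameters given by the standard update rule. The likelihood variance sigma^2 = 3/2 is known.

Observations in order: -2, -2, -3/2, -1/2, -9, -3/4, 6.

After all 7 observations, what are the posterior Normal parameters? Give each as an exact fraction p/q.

obs 1: x=-2 → posterior Normal(-14/5, 6/5)
obs 2: x=-2 → posterior Normal(-22/9, 2/3)
obs 3: x=-3/2 → posterior Normal(-28/13, 6/13)
obs 4: x=-1/2 → posterior Normal(-30/17, 6/17)
obs 5: x=-9 → posterior Normal(-22/7, 2/7)
obs 6: x=-3/4 → posterior Normal(-69/25, 6/25)
obs 7: x=6 → posterior Normal(-45/29, 6/29)

mu_0=-45/29, tau_0^2=6/29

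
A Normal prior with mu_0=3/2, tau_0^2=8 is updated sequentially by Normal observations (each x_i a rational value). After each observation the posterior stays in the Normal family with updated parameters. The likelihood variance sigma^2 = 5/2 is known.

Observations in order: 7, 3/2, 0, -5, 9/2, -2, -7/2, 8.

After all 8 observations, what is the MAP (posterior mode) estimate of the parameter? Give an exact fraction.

351/266

obs 1: x=7 → posterior Normal(239/42, 40/21)
obs 2: x=3/2 → posterior Normal(287/74, 40/37)
obs 3: x=0 → posterior Normal(287/106, 40/53)
obs 4: x=-5 → posterior Normal(127/138, 40/69)
obs 5: x=9/2 → posterior Normal(271/170, 8/17)
obs 6: x=-2 → posterior Normal(207/202, 40/101)
obs 7: x=-7/2 → posterior Normal(95/234, 40/117)
obs 8: x=8 → posterior Normal(351/266, 40/133)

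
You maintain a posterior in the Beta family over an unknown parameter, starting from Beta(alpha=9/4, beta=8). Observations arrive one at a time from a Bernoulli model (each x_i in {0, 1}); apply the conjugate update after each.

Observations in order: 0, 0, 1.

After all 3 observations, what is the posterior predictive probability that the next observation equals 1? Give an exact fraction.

obs 1: x=0 → posterior Beta(9/4, 9)
obs 2: x=0 → posterior Beta(9/4, 10)
obs 3: x=1 → posterior Beta(13/4, 10)

13/53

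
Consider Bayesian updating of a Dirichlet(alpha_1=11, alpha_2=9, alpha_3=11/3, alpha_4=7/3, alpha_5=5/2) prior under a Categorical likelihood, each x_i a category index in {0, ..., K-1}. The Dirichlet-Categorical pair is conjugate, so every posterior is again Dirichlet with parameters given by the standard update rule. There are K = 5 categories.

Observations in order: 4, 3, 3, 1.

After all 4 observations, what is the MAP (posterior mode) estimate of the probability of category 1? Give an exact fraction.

obs 1: x=4 → posterior Dirichlet(11, 9, 11/3, 7/3, 7/2)
obs 2: x=3 → posterior Dirichlet(11, 9, 11/3, 10/3, 7/2)
obs 3: x=3 → posterior Dirichlet(11, 9, 11/3, 13/3, 7/2)
obs 4: x=1 → posterior Dirichlet(11, 10, 11/3, 13/3, 7/2)

18/55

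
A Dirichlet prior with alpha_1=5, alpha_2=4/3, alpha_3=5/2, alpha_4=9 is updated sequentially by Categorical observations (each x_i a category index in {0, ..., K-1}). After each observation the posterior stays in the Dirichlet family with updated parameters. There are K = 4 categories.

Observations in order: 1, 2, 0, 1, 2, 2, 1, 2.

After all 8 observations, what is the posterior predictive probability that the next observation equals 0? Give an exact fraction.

obs 1: x=1 → posterior Dirichlet(5, 7/3, 5/2, 9)
obs 2: x=2 → posterior Dirichlet(5, 7/3, 7/2, 9)
obs 3: x=0 → posterior Dirichlet(6, 7/3, 7/2, 9)
obs 4: x=1 → posterior Dirichlet(6, 10/3, 7/2, 9)
obs 5: x=2 → posterior Dirichlet(6, 10/3, 9/2, 9)
obs 6: x=2 → posterior Dirichlet(6, 10/3, 11/2, 9)
obs 7: x=1 → posterior Dirichlet(6, 13/3, 11/2, 9)
obs 8: x=2 → posterior Dirichlet(6, 13/3, 13/2, 9)

36/155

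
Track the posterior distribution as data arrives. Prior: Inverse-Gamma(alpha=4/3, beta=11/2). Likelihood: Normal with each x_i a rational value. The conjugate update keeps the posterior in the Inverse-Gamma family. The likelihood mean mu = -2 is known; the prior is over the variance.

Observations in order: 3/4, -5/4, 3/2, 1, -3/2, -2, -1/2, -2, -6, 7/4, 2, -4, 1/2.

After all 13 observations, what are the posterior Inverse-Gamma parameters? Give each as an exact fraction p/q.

obs 1: x=3/4 → posterior Inverse-Gamma(11/6, 297/32)
obs 2: x=-5/4 → posterior Inverse-Gamma(7/3, 153/16)
obs 3: x=3/2 → posterior Inverse-Gamma(17/6, 251/16)
obs 4: x=1 → posterior Inverse-Gamma(10/3, 323/16)
obs 5: x=-3/2 → posterior Inverse-Gamma(23/6, 325/16)
obs 6: x=-2 → posterior Inverse-Gamma(13/3, 325/16)
obs 7: x=-1/2 → posterior Inverse-Gamma(29/6, 343/16)
obs 8: x=-2 → posterior Inverse-Gamma(16/3, 343/16)
obs 9: x=-6 → posterior Inverse-Gamma(35/6, 471/16)
obs 10: x=7/4 → posterior Inverse-Gamma(19/3, 1167/32)
obs 11: x=2 → posterior Inverse-Gamma(41/6, 1423/32)
obs 12: x=-4 → posterior Inverse-Gamma(22/3, 1487/32)
obs 13: x=1/2 → posterior Inverse-Gamma(47/6, 1587/32)

alpha=47/6, beta=1587/32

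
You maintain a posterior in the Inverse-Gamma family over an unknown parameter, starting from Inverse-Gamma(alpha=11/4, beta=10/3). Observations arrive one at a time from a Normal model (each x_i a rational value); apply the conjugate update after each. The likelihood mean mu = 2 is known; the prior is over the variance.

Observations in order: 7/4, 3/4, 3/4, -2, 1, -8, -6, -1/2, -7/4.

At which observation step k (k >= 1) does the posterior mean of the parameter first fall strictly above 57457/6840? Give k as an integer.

k = 6

obs 1: x=7/4 → posterior Inverse-Gamma(13/4, 323/96)
obs 2: x=3/4 → posterior Inverse-Gamma(15/4, 199/48)
obs 3: x=3/4 → posterior Inverse-Gamma(17/4, 473/96)
obs 4: x=-2 → posterior Inverse-Gamma(19/4, 1241/96)
obs 5: x=1 → posterior Inverse-Gamma(21/4, 1289/96)
obs 6: x=-8 → posterior Inverse-Gamma(23/4, 6089/96)
obs 7: x=-6 → posterior Inverse-Gamma(25/4, 9161/96)
obs 8: x=-1/2 → posterior Inverse-Gamma(27/4, 9461/96)
obs 9: x=-7/4 → posterior Inverse-Gamma(29/4, 1267/12)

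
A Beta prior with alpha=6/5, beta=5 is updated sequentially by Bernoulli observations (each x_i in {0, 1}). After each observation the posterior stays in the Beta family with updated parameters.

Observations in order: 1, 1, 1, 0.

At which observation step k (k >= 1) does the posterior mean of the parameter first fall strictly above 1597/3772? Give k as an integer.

obs 1: x=1 → posterior Beta(11/5, 5)
obs 2: x=1 → posterior Beta(16/5, 5)
obs 3: x=1 → posterior Beta(21/5, 5)
obs 4: x=0 → posterior Beta(21/5, 6)

k = 3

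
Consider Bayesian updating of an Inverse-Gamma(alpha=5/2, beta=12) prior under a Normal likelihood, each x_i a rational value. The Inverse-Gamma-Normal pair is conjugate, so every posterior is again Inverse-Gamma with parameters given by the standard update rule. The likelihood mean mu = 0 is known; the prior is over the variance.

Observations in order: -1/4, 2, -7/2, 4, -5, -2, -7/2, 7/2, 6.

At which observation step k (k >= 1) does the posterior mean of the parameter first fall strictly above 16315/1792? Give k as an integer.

obs 1: x=-1/4 → posterior Inverse-Gamma(3, 385/32)
obs 2: x=2 → posterior Inverse-Gamma(7/2, 449/32)
obs 3: x=-7/2 → posterior Inverse-Gamma(4, 645/32)
obs 4: x=4 → posterior Inverse-Gamma(9/2, 901/32)
obs 5: x=-5 → posterior Inverse-Gamma(5, 1301/32)
obs 6: x=-2 → posterior Inverse-Gamma(11/2, 1365/32)
obs 7: x=-7/2 → posterior Inverse-Gamma(6, 1561/32)
obs 8: x=7/2 → posterior Inverse-Gamma(13/2, 1757/32)
obs 9: x=6 → posterior Inverse-Gamma(7, 2333/32)

k = 5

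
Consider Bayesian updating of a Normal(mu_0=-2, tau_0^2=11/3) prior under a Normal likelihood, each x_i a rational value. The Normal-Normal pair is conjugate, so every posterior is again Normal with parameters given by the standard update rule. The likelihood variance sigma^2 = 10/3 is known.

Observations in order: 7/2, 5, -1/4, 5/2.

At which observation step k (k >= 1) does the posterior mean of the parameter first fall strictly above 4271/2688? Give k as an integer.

obs 1: x=7/2 → posterior Normal(37/42, 110/63)
obs 2: x=5 → posterior Normal(147/64, 55/48)
obs 3: x=-1/4 → posterior Normal(283/172, 110/129)
obs 4: x=5/2 → posterior Normal(131/72, 55/81)

k = 2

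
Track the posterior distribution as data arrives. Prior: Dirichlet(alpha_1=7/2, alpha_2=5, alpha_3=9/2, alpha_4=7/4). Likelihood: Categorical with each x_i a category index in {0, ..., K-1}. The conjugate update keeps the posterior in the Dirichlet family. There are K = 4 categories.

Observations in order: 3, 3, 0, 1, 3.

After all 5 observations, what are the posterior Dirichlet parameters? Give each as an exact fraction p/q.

alpha_1=9/2, alpha_2=6, alpha_3=9/2, alpha_4=19/4

obs 1: x=3 → posterior Dirichlet(7/2, 5, 9/2, 11/4)
obs 2: x=3 → posterior Dirichlet(7/2, 5, 9/2, 15/4)
obs 3: x=0 → posterior Dirichlet(9/2, 5, 9/2, 15/4)
obs 4: x=1 → posterior Dirichlet(9/2, 6, 9/2, 15/4)
obs 5: x=3 → posterior Dirichlet(9/2, 6, 9/2, 19/4)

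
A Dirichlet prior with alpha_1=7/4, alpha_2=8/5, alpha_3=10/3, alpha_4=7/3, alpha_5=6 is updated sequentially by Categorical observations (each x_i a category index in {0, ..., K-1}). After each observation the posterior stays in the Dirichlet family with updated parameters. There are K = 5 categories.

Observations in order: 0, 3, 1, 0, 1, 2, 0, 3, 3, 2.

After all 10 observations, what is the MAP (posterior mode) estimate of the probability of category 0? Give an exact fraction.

obs 1: x=0 → posterior Dirichlet(11/4, 8/5, 10/3, 7/3, 6)
obs 2: x=3 → posterior Dirichlet(11/4, 8/5, 10/3, 10/3, 6)
obs 3: x=1 → posterior Dirichlet(11/4, 13/5, 10/3, 10/3, 6)
obs 4: x=0 → posterior Dirichlet(15/4, 13/5, 10/3, 10/3, 6)
obs 5: x=1 → posterior Dirichlet(15/4, 18/5, 10/3, 10/3, 6)
obs 6: x=2 → posterior Dirichlet(15/4, 18/5, 13/3, 10/3, 6)
obs 7: x=0 → posterior Dirichlet(19/4, 18/5, 13/3, 10/3, 6)
obs 8: x=3 → posterior Dirichlet(19/4, 18/5, 13/3, 13/3, 6)
obs 9: x=3 → posterior Dirichlet(19/4, 18/5, 13/3, 16/3, 6)
obs 10: x=2 → posterior Dirichlet(19/4, 18/5, 16/3, 16/3, 6)

225/1201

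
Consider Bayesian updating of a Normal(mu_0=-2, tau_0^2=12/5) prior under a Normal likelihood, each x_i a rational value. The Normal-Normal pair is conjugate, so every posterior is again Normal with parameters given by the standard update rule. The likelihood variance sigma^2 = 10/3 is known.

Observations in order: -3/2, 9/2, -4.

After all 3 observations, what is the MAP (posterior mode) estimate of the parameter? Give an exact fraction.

obs 1: x=-3/2 → posterior Normal(-77/43, 60/43)
obs 2: x=9/2 → posterior Normal(4/61, 60/61)
obs 3: x=-4 → posterior Normal(-68/79, 60/79)

-68/79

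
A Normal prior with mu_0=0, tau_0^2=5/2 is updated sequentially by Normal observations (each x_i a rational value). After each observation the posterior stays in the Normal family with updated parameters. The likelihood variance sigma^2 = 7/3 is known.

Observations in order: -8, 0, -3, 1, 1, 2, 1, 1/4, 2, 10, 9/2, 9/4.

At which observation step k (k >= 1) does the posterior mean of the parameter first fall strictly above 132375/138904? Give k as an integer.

obs 1: x=-8 → posterior Normal(-120/29, 35/29)
obs 2: x=0 → posterior Normal(-30/11, 35/44)
obs 3: x=-3 → posterior Normal(-165/59, 35/59)
obs 4: x=1 → posterior Normal(-75/37, 35/74)
obs 5: x=1 → posterior Normal(-135/89, 35/89)
obs 6: x=2 → posterior Normal(-105/104, 35/104)
obs 7: x=1 → posterior Normal(-90/119, 5/17)
obs 8: x=1/4 → posterior Normal(-345/536, 35/134)
obs 9: x=2 → posterior Normal(-225/596, 35/149)
obs 10: x=10 → posterior Normal(375/656, 35/164)
obs 11: x=9/2 → posterior Normal(645/716, 35/179)
obs 12: x=9/4 → posterior Normal(195/194, 35/194)

k = 12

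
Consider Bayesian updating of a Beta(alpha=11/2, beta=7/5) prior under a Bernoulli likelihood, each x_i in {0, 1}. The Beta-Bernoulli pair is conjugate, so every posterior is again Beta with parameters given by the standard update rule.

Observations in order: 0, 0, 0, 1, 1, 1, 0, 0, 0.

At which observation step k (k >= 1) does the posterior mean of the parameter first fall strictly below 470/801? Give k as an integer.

obs 1: x=0 → posterior Beta(11/2, 12/5)
obs 2: x=0 → posterior Beta(11/2, 17/5)
obs 3: x=0 → posterior Beta(11/2, 22/5)
obs 4: x=1 → posterior Beta(13/2, 22/5)
obs 5: x=1 → posterior Beta(15/2, 22/5)
obs 6: x=1 → posterior Beta(17/2, 22/5)
obs 7: x=0 → posterior Beta(17/2, 27/5)
obs 8: x=0 → posterior Beta(17/2, 32/5)
obs 9: x=0 → posterior Beta(17/2, 37/5)

k = 3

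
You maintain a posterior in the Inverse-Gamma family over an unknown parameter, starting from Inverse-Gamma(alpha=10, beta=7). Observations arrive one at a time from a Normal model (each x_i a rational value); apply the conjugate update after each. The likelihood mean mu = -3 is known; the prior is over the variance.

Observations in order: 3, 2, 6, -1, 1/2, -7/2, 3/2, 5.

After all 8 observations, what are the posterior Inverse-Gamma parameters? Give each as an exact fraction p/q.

alpha=14, beta=1027/8

obs 1: x=3 → posterior Inverse-Gamma(21/2, 25)
obs 2: x=2 → posterior Inverse-Gamma(11, 75/2)
obs 3: x=6 → posterior Inverse-Gamma(23/2, 78)
obs 4: x=-1 → posterior Inverse-Gamma(12, 80)
obs 5: x=1/2 → posterior Inverse-Gamma(25/2, 689/8)
obs 6: x=-7/2 → posterior Inverse-Gamma(13, 345/4)
obs 7: x=3/2 → posterior Inverse-Gamma(27/2, 771/8)
obs 8: x=5 → posterior Inverse-Gamma(14, 1027/8)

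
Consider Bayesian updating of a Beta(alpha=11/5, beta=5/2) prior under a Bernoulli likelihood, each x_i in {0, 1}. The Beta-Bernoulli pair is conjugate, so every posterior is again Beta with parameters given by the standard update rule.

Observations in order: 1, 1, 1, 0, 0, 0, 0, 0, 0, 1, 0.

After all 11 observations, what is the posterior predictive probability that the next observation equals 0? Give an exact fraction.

obs 1: x=1 → posterior Beta(16/5, 5/2)
obs 2: x=1 → posterior Beta(21/5, 5/2)
obs 3: x=1 → posterior Beta(26/5, 5/2)
obs 4: x=0 → posterior Beta(26/5, 7/2)
obs 5: x=0 → posterior Beta(26/5, 9/2)
obs 6: x=0 → posterior Beta(26/5, 11/2)
obs 7: x=0 → posterior Beta(26/5, 13/2)
obs 8: x=0 → posterior Beta(26/5, 15/2)
obs 9: x=0 → posterior Beta(26/5, 17/2)
obs 10: x=1 → posterior Beta(31/5, 17/2)
obs 11: x=0 → posterior Beta(31/5, 19/2)

95/157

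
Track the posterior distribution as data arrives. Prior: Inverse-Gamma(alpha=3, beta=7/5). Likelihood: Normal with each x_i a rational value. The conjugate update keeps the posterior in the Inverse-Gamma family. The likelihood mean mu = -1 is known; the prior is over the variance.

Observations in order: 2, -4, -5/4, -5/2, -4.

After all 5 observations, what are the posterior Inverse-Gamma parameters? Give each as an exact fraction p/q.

obs 1: x=2 → posterior Inverse-Gamma(7/2, 59/10)
obs 2: x=-4 → posterior Inverse-Gamma(4, 52/5)
obs 3: x=-5/4 → posterior Inverse-Gamma(9/2, 1669/160)
obs 4: x=-5/2 → posterior Inverse-Gamma(5, 1849/160)
obs 5: x=-4 → posterior Inverse-Gamma(11/2, 2569/160)

alpha=11/2, beta=2569/160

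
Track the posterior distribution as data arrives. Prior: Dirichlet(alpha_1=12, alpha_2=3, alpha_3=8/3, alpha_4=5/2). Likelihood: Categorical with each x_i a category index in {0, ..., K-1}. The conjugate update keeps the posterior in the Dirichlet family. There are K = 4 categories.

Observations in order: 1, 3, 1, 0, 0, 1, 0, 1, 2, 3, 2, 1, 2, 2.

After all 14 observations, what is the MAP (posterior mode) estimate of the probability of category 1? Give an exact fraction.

42/181

obs 1: x=1 → posterior Dirichlet(12, 4, 8/3, 5/2)
obs 2: x=3 → posterior Dirichlet(12, 4, 8/3, 7/2)
obs 3: x=1 → posterior Dirichlet(12, 5, 8/3, 7/2)
obs 4: x=0 → posterior Dirichlet(13, 5, 8/3, 7/2)
obs 5: x=0 → posterior Dirichlet(14, 5, 8/3, 7/2)
obs 6: x=1 → posterior Dirichlet(14, 6, 8/3, 7/2)
obs 7: x=0 → posterior Dirichlet(15, 6, 8/3, 7/2)
obs 8: x=1 → posterior Dirichlet(15, 7, 8/3, 7/2)
obs 9: x=2 → posterior Dirichlet(15, 7, 11/3, 7/2)
obs 10: x=3 → posterior Dirichlet(15, 7, 11/3, 9/2)
obs 11: x=2 → posterior Dirichlet(15, 7, 14/3, 9/2)
obs 12: x=1 → posterior Dirichlet(15, 8, 14/3, 9/2)
obs 13: x=2 → posterior Dirichlet(15, 8, 17/3, 9/2)
obs 14: x=2 → posterior Dirichlet(15, 8, 20/3, 9/2)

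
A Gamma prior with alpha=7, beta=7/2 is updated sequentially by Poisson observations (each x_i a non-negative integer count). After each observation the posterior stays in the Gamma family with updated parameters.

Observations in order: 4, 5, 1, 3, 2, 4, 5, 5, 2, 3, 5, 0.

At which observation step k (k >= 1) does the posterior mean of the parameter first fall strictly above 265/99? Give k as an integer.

k = 2

obs 1: x=4 → posterior Gamma(11, 9/2)
obs 2: x=5 → posterior Gamma(16, 11/2)
obs 3: x=1 → posterior Gamma(17, 13/2)
obs 4: x=3 → posterior Gamma(20, 15/2)
obs 5: x=2 → posterior Gamma(22, 17/2)
obs 6: x=4 → posterior Gamma(26, 19/2)
obs 7: x=5 → posterior Gamma(31, 21/2)
obs 8: x=5 → posterior Gamma(36, 23/2)
obs 9: x=2 → posterior Gamma(38, 25/2)
obs 10: x=3 → posterior Gamma(41, 27/2)
obs 11: x=5 → posterior Gamma(46, 29/2)
obs 12: x=0 → posterior Gamma(46, 31/2)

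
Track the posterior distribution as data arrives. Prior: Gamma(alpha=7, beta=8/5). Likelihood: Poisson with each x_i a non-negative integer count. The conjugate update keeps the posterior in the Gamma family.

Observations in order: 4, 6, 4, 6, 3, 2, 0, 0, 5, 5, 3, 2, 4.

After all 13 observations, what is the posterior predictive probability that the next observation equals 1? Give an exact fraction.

obs 1: x=4 → posterior Gamma(11, 13/5)
obs 2: x=6 → posterior Gamma(17, 18/5)
obs 3: x=4 → posterior Gamma(21, 23/5)
obs 4: x=6 → posterior Gamma(27, 28/5)
obs 5: x=3 → posterior Gamma(30, 33/5)
obs 6: x=2 → posterior Gamma(32, 38/5)
obs 7: x=0 → posterior Gamma(32, 43/5)
obs 8: x=0 → posterior Gamma(32, 48/5)
obs 9: x=5 → posterior Gamma(37, 53/5)
obs 10: x=5 → posterior Gamma(42, 58/5)
obs 11: x=3 → posterior Gamma(45, 63/5)
obs 12: x=2 → posterior Gamma(47, 68/5)
obs 13: x=4 → posterior Gamma(51, 73/5)

9096719259904219406799290131038707852099213718042207772185098442300109803543073455364358817460045/81620280918943734632266264346121197921621212571675860414554062555009371028072892125143467370217472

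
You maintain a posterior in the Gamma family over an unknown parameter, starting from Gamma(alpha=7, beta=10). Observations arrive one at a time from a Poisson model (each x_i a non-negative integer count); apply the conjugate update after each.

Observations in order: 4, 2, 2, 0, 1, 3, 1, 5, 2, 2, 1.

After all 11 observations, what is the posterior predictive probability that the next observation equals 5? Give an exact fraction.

obs 1: x=4 → posterior Gamma(11, 11)
obs 2: x=2 → posterior Gamma(13, 12)
obs 3: x=2 → posterior Gamma(15, 13)
obs 4: x=0 → posterior Gamma(15, 14)
obs 5: x=1 → posterior Gamma(16, 15)
obs 6: x=3 → posterior Gamma(19, 16)
obs 7: x=1 → posterior Gamma(20, 17)
obs 8: x=5 → posterior Gamma(25, 18)
obs 9: x=2 → posterior Gamma(27, 19)
obs 10: x=2 → posterior Gamma(29, 20)
obs 11: x=1 → posterior Gamma(30, 21)

7336868107094236442922201158367903950924181/548632032728823933750988321498335389331488768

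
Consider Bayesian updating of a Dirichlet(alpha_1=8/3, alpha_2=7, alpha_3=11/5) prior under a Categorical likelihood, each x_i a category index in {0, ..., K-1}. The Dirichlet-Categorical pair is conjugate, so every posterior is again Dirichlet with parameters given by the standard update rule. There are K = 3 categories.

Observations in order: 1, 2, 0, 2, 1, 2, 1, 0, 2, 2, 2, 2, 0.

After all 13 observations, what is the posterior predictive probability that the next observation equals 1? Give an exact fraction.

150/373

obs 1: x=1 → posterior Dirichlet(8/3, 8, 11/5)
obs 2: x=2 → posterior Dirichlet(8/3, 8, 16/5)
obs 3: x=0 → posterior Dirichlet(11/3, 8, 16/5)
obs 4: x=2 → posterior Dirichlet(11/3, 8, 21/5)
obs 5: x=1 → posterior Dirichlet(11/3, 9, 21/5)
obs 6: x=2 → posterior Dirichlet(11/3, 9, 26/5)
obs 7: x=1 → posterior Dirichlet(11/3, 10, 26/5)
obs 8: x=0 → posterior Dirichlet(14/3, 10, 26/5)
obs 9: x=2 → posterior Dirichlet(14/3, 10, 31/5)
obs 10: x=2 → posterior Dirichlet(14/3, 10, 36/5)
obs 11: x=2 → posterior Dirichlet(14/3, 10, 41/5)
obs 12: x=2 → posterior Dirichlet(14/3, 10, 46/5)
obs 13: x=0 → posterior Dirichlet(17/3, 10, 46/5)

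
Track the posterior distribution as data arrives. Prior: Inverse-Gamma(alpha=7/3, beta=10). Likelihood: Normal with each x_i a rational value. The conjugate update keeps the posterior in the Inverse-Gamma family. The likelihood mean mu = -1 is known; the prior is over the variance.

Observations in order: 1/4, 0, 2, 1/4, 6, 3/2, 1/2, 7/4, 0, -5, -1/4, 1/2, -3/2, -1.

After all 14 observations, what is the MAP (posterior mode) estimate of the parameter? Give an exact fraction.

1419/248

obs 1: x=1/4 → posterior Inverse-Gamma(17/6, 345/32)
obs 2: x=0 → posterior Inverse-Gamma(10/3, 361/32)
obs 3: x=2 → posterior Inverse-Gamma(23/6, 505/32)
obs 4: x=1/4 → posterior Inverse-Gamma(13/3, 265/16)
obs 5: x=6 → posterior Inverse-Gamma(29/6, 657/16)
obs 6: x=3/2 → posterior Inverse-Gamma(16/3, 707/16)
obs 7: x=1/2 → posterior Inverse-Gamma(35/6, 725/16)
obs 8: x=7/4 → posterior Inverse-Gamma(19/3, 1571/32)
obs 9: x=0 → posterior Inverse-Gamma(41/6, 1587/32)
obs 10: x=-5 → posterior Inverse-Gamma(22/3, 1843/32)
obs 11: x=-1/4 → posterior Inverse-Gamma(47/6, 463/8)
obs 12: x=1/2 → posterior Inverse-Gamma(25/3, 59)
obs 13: x=-3/2 → posterior Inverse-Gamma(53/6, 473/8)
obs 14: x=-1 → posterior Inverse-Gamma(28/3, 473/8)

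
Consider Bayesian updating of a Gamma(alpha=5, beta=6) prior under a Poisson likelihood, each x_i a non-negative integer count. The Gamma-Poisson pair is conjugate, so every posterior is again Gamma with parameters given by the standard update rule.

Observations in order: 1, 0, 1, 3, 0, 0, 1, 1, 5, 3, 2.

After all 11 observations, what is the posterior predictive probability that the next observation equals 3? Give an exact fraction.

297164407759850560120437860317/3011082401367888080489410461696

obs 1: x=1 → posterior Gamma(6, 7)
obs 2: x=0 → posterior Gamma(6, 8)
obs 3: x=1 → posterior Gamma(7, 9)
obs 4: x=3 → posterior Gamma(10, 10)
obs 5: x=0 → posterior Gamma(10, 11)
obs 6: x=0 → posterior Gamma(10, 12)
obs 7: x=1 → posterior Gamma(11, 13)
obs 8: x=1 → posterior Gamma(12, 14)
obs 9: x=5 → posterior Gamma(17, 15)
obs 10: x=3 → posterior Gamma(20, 16)
obs 11: x=2 → posterior Gamma(22, 17)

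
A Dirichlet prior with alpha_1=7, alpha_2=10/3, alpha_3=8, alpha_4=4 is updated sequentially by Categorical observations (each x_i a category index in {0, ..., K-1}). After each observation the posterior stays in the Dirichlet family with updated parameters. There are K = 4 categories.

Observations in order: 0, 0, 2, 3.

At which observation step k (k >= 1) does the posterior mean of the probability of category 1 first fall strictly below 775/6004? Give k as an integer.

obs 1: x=0 → posterior Dirichlet(8, 10/3, 8, 4)
obs 2: x=0 → posterior Dirichlet(9, 10/3, 8, 4)
obs 3: x=2 → posterior Dirichlet(9, 10/3, 9, 4)
obs 4: x=3 → posterior Dirichlet(9, 10/3, 9, 5)

k = 4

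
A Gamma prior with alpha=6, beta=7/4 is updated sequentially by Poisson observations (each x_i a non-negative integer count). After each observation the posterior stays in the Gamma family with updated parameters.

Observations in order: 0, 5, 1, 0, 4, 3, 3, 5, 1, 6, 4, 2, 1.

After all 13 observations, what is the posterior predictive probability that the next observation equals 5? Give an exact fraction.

obs 1: x=0 → posterior Gamma(6, 11/4)
obs 2: x=5 → posterior Gamma(11, 15/4)
obs 3: x=1 → posterior Gamma(12, 19/4)
obs 4: x=0 → posterior Gamma(12, 23/4)
obs 5: x=4 → posterior Gamma(16, 27/4)
obs 6: x=3 → posterior Gamma(19, 31/4)
obs 7: x=3 → posterior Gamma(22, 35/4)
obs 8: x=5 → posterior Gamma(27, 39/4)
obs 9: x=1 → posterior Gamma(28, 43/4)
obs 10: x=6 → posterior Gamma(34, 47/4)
obs 11: x=4 → posterior Gamma(38, 51/4)
obs 12: x=2 → posterior Gamma(40, 55/4)
obs 13: x=1 → posterior Gamma(41, 59/4)

79960855397659209011668803810310584630384965479182613091452346356427471289740288/933952363343007509784849246607720613968056605597111123983144280064188809622465343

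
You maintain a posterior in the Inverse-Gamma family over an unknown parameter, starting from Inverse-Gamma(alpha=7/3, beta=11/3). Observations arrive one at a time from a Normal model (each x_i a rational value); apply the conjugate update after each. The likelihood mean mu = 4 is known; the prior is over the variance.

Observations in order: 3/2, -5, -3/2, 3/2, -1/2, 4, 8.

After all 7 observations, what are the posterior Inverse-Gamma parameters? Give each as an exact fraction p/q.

alpha=35/6, beta=251/3

obs 1: x=3/2 → posterior Inverse-Gamma(17/6, 163/24)
obs 2: x=-5 → posterior Inverse-Gamma(10/3, 1135/24)
obs 3: x=-3/2 → posterior Inverse-Gamma(23/6, 749/12)
obs 4: x=3/2 → posterior Inverse-Gamma(13/3, 1573/24)
obs 5: x=-1/2 → posterior Inverse-Gamma(29/6, 227/3)
obs 6: x=4 → posterior Inverse-Gamma(16/3, 227/3)
obs 7: x=8 → posterior Inverse-Gamma(35/6, 251/3)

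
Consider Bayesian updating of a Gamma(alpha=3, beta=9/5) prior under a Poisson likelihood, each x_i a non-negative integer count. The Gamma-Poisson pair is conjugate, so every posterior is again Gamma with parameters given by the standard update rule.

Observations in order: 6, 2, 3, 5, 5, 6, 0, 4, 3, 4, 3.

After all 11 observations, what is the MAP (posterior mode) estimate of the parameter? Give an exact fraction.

obs 1: x=6 → posterior Gamma(9, 14/5)
obs 2: x=2 → posterior Gamma(11, 19/5)
obs 3: x=3 → posterior Gamma(14, 24/5)
obs 4: x=5 → posterior Gamma(19, 29/5)
obs 5: x=5 → posterior Gamma(24, 34/5)
obs 6: x=6 → posterior Gamma(30, 39/5)
obs 7: x=0 → posterior Gamma(30, 44/5)
obs 8: x=4 → posterior Gamma(34, 49/5)
obs 9: x=3 → posterior Gamma(37, 54/5)
obs 10: x=4 → posterior Gamma(41, 59/5)
obs 11: x=3 → posterior Gamma(44, 64/5)

215/64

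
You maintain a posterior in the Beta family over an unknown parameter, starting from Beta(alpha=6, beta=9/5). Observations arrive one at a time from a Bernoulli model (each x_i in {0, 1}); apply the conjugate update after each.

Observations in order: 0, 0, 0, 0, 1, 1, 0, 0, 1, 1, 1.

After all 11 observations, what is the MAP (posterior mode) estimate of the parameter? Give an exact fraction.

25/42

obs 1: x=0 → posterior Beta(6, 14/5)
obs 2: x=0 → posterior Beta(6, 19/5)
obs 3: x=0 → posterior Beta(6, 24/5)
obs 4: x=0 → posterior Beta(6, 29/5)
obs 5: x=1 → posterior Beta(7, 29/5)
obs 6: x=1 → posterior Beta(8, 29/5)
obs 7: x=0 → posterior Beta(8, 34/5)
obs 8: x=0 → posterior Beta(8, 39/5)
obs 9: x=1 → posterior Beta(9, 39/5)
obs 10: x=1 → posterior Beta(10, 39/5)
obs 11: x=1 → posterior Beta(11, 39/5)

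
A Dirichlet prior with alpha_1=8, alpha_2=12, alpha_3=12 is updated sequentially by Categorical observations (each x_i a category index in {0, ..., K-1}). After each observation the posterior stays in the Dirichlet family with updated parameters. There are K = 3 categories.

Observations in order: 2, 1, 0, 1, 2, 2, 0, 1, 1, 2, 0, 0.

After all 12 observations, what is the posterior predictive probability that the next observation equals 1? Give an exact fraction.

obs 1: x=2 → posterior Dirichlet(8, 12, 13)
obs 2: x=1 → posterior Dirichlet(8, 13, 13)
obs 3: x=0 → posterior Dirichlet(9, 13, 13)
obs 4: x=1 → posterior Dirichlet(9, 14, 13)
obs 5: x=2 → posterior Dirichlet(9, 14, 14)
obs 6: x=2 → posterior Dirichlet(9, 14, 15)
obs 7: x=0 → posterior Dirichlet(10, 14, 15)
obs 8: x=1 → posterior Dirichlet(10, 15, 15)
obs 9: x=1 → posterior Dirichlet(10, 16, 15)
obs 10: x=2 → posterior Dirichlet(10, 16, 16)
obs 11: x=0 → posterior Dirichlet(11, 16, 16)
obs 12: x=0 → posterior Dirichlet(12, 16, 16)

4/11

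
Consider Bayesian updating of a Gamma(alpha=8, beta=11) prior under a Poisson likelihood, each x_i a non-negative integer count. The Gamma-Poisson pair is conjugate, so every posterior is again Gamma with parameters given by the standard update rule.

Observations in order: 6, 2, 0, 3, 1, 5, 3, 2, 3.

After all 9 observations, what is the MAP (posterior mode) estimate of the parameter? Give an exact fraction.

obs 1: x=6 → posterior Gamma(14, 12)
obs 2: x=2 → posterior Gamma(16, 13)
obs 3: x=0 → posterior Gamma(16, 14)
obs 4: x=3 → posterior Gamma(19, 15)
obs 5: x=1 → posterior Gamma(20, 16)
obs 6: x=5 → posterior Gamma(25, 17)
obs 7: x=3 → posterior Gamma(28, 18)
obs 8: x=2 → posterior Gamma(30, 19)
obs 9: x=3 → posterior Gamma(33, 20)

8/5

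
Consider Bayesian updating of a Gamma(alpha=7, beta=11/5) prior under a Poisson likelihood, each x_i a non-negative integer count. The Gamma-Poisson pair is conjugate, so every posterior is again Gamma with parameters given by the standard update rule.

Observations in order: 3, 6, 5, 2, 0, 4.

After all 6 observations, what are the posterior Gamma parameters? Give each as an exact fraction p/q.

alpha=27, beta=41/5

obs 1: x=3 → posterior Gamma(10, 16/5)
obs 2: x=6 → posterior Gamma(16, 21/5)
obs 3: x=5 → posterior Gamma(21, 26/5)
obs 4: x=2 → posterior Gamma(23, 31/5)
obs 5: x=0 → posterior Gamma(23, 36/5)
obs 6: x=4 → posterior Gamma(27, 41/5)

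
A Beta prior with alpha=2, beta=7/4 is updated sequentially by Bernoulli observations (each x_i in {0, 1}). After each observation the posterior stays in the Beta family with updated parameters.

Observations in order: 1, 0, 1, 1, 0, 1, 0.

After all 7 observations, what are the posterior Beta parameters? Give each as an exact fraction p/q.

alpha=6, beta=19/4

obs 1: x=1 → posterior Beta(3, 7/4)
obs 2: x=0 → posterior Beta(3, 11/4)
obs 3: x=1 → posterior Beta(4, 11/4)
obs 4: x=1 → posterior Beta(5, 11/4)
obs 5: x=0 → posterior Beta(5, 15/4)
obs 6: x=1 → posterior Beta(6, 15/4)
obs 7: x=0 → posterior Beta(6, 19/4)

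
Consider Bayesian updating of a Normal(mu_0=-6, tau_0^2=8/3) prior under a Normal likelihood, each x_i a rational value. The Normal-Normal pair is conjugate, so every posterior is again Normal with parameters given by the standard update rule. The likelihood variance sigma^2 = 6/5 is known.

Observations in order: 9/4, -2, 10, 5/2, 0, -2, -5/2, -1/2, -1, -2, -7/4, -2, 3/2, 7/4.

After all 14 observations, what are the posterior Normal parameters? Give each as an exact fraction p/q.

obs 1: x=9/4 → posterior Normal(-9/29, 24/29)
obs 2: x=-2 → posterior Normal(-1, 24/49)
obs 3: x=10 → posterior Normal(151/69, 8/23)
obs 4: x=5/2 → posterior Normal(201/89, 24/89)
obs 5: x=0 → posterior Normal(201/109, 24/109)
obs 6: x=-2 → posterior Normal(161/129, 8/43)
obs 7: x=-5/2 → posterior Normal(111/149, 24/149)
obs 8: x=-1/2 → posterior Normal(101/169, 24/169)
obs 9: x=-1 → posterior Normal(3/7, 8/63)
obs 10: x=-2 → posterior Normal(41/209, 24/209)
obs 11: x=-7/4 → posterior Normal(6/229, 24/229)
obs 12: x=-2 → posterior Normal(-34/249, 8/83)
obs 13: x=3/2 → posterior Normal(-4/269, 24/269)
obs 14: x=7/4 → posterior Normal(31/289, 24/289)

mu_0=31/289, tau_0^2=24/289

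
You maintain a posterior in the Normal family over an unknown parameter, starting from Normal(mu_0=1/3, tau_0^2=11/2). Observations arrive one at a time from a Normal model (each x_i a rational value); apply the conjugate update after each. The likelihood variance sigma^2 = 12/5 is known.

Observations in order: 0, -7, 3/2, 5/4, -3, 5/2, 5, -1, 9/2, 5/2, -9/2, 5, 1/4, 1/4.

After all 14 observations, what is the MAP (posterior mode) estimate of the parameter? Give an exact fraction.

1627/3176

obs 1: x=0 → posterior Normal(8/79, 132/79)
obs 2: x=-7 → posterior Normal(-377/134, 66/67)
obs 3: x=3/2 → posterior Normal(-589/378, 44/63)
obs 4: x=5/4 → posterior Normal(-903/976, 33/61)
obs 5: x=-3 → posterior Normal(-1563/1196, 132/299)
obs 6: x=5/2 → posterior Normal(-1013/1416, 22/59)
obs 7: x=5 → posterior Normal(87/1636, 132/409)
obs 8: x=-1 → posterior Normal(-133/1856, 33/116)
obs 9: x=9/2 → posterior Normal(857/2076, 44/173)
obs 10: x=5/2 → posterior Normal(201/328, 66/287)
obs 11: x=-9/2 → posterior Normal(417/2516, 132/629)
obs 12: x=5 → posterior Normal(1517/2736, 11/57)
obs 13: x=1/4 → posterior Normal(393/739, 132/739)
obs 14: x=1/4 → posterior Normal(1627/3176, 66/397)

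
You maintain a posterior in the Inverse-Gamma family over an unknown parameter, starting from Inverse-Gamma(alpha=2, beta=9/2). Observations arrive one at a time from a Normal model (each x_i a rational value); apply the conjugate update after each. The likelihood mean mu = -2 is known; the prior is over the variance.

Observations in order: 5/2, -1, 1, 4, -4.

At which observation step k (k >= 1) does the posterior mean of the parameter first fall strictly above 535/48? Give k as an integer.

k = 4

obs 1: x=5/2 → posterior Inverse-Gamma(5/2, 117/8)
obs 2: x=-1 → posterior Inverse-Gamma(3, 121/8)
obs 3: x=1 → posterior Inverse-Gamma(7/2, 157/8)
obs 4: x=4 → posterior Inverse-Gamma(4, 301/8)
obs 5: x=-4 → posterior Inverse-Gamma(9/2, 317/8)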